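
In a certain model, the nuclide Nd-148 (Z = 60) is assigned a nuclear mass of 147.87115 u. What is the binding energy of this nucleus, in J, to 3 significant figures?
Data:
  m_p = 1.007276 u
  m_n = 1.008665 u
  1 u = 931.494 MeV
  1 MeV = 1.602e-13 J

Z = 60, so N = A − Z = 148 − 60 = 88.
Total constituent mass: 60 × 1.007276 + 88 × 1.008665 = 149.199080 u
The mass defect is 149.199080 − 147.87115 = 1.327930 u.
Converting to energy: 1.327930 u × 931.494 MeV/u = 1236.96 MeV
In joules: 1236.96 MeV × 1.602e-13 J/MeV = 1.9816e-10 J

1.98e-10 J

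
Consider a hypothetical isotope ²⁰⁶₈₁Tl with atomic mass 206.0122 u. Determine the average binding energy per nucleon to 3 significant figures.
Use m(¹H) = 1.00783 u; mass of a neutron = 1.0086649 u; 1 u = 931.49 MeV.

7.71 MeV/nucleon

With 81 protons and 125 neutrons (A = 206):
Mass of separated nucleons = 81(1.00783) + 125(1.0086649) = 81.63423 + 126.0831125 = 207.7173425 u
Δm = 207.7173425 − 206.0122 = 1.7051425 u
Binding energy = Δm·c² = 1.7051425 × 931.49 MeV/u = 1588.32 MeV
Dividing by A = 206 gives 7.710 MeV per nucleon.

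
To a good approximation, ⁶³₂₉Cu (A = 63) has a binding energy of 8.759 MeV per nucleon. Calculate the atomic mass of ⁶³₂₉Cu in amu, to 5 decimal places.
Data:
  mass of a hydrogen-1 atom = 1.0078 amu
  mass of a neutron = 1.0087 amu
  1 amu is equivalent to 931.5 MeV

62.92960 amu

Total binding energy = 63 × 8.759 = 551.817 MeV
Mass defect = 551.817 MeV / (931.5 MeV/amu) = 0.5923961 amu
Constituent mass = 29(1.0078) + 34(1.0087) = 63.5220 amu
Atomic mass = 63.5220 − 0.5923961 = 62.9296039 amu ≈ 62.92960 amu (to 5 decimal places)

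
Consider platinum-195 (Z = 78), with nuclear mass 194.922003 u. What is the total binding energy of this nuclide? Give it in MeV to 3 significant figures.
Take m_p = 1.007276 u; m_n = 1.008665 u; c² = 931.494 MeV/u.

With 78 protons and 117 neutrons (A = 195):
Σm = 78·m_p + 117·m_n = 78.567528 + 118.013805 = 196.581333 u
The mass defect is 196.581333 − 194.922003 = 1.659330 u.
Binding energy = Δm·c² = 1.659330 × 931.494 MeV/u = 1545.66 MeV

1550 MeV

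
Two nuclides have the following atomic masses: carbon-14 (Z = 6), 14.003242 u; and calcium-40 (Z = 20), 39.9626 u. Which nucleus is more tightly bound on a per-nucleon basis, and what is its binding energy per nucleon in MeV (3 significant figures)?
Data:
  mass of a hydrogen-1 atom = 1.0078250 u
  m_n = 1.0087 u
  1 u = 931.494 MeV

carbon-14: Σm = 6(1.0078250) + 8(1.0087) = 14.1165500 u; Δm = 0.1133080 u; E_B = 105.55 MeV; E_B/A = 7.539 MeV
calcium-40: Σm = 20(1.0078250) + 20(1.0087) = 40.3305000 u; Δm = 0.3679000 u; E_B = 342.697 MeV; E_B/A = 8.567 MeV
calcium-40 has the higher binding energy per nucleon, so it is the more tightly bound nucleus.

calcium-40; 8.57 MeV/nucleon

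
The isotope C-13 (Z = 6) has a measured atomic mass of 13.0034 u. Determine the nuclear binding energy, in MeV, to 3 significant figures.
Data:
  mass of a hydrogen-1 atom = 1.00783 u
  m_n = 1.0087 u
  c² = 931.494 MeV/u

With 6 protons and 7 neutrons (A = 13):
Σm = 6·m(¹H) + 7·m_n = 6.04698 + 7.0609 = 13.10788 u
Mass defect Δm = 13.10788 − 13.0034 = 0.10448 u
E_B = 0.10448 × 931.494 = 97.3225 MeV

97.3 MeV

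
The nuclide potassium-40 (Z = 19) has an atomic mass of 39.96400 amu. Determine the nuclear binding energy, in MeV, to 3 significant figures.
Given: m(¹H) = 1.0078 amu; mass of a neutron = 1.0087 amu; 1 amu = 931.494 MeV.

342 MeV

With 19 protons and 21 neutrons (A = 40):
Total constituent mass: 19 × 1.0078 + 21 × 1.0087 = 40.3309 amu
The mass defect is 40.3309 − 39.96400 = 0.36690 amu.
E_B = 0.36690 × 931.494 = 341.765 MeV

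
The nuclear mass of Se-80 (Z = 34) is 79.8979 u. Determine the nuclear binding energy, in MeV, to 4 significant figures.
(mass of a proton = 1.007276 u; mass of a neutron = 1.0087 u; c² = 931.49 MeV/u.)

698.3 MeV

Σm = 34·m_p + 46·m_n = 34.247384 + 46.4002 = 80.647584 u
The mass defect is 80.647584 − 79.8979 = 0.749684 u.
E_B = 0.749684 × 931.49 = 698.323 MeV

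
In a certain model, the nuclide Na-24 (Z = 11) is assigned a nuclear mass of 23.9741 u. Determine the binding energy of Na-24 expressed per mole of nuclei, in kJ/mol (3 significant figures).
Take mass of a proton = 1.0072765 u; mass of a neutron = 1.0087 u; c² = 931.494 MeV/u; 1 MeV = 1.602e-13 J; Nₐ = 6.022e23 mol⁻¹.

Total constituent mass: 11 × 1.0072765 + 13 × 1.0087 = 24.1931415 u
The mass defect is 24.1931415 − 23.9741 = 0.2190415 u.
Converting to energy: 0.2190415 u × 931.494 MeV/u = 204.036 MeV
Per nucleus in joules: 204.036 MeV × 1.602e-13 J/MeV = 3.2687e-11 J
Per mole: 3.2687e-11 J × 6.022e23 mol⁻¹ = 1.9684e+13 J/mol

1.97e+10 kJ/mol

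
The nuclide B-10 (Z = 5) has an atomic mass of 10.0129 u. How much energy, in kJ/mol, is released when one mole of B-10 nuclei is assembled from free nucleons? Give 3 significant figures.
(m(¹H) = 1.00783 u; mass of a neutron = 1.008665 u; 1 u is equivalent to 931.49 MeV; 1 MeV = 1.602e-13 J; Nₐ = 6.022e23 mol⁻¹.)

6.25e+09 kJ/mol

The nucleus contains 5 protons and 10 − 5 = 5 neutrons.
Total constituent mass: 5 × 1.00783 + 5 × 1.008665 = 10.082475 u
Δm = 10.082475 − 10.0129 = 0.069575 u
Converting to energy: 0.069575 u × 931.49 MeV/u = 64.8084 MeV
Per nucleus in joules: 64.8084 MeV × 1.602e-13 J/MeV = 1.0382e-11 J
Per mole: 1.0382e-11 J × 6.022e23 mol⁻¹ = 6.2520e+12 J/mol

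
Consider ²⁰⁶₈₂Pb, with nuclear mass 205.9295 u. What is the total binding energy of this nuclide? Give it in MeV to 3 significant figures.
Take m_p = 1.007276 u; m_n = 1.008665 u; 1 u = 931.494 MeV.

The nucleus contains 82 protons and 206 − 82 = 124 neutrons.
Σm = 82·m_p + 124·m_n = 82.596632 + 125.074460 = 207.671092 u
Mass defect Δm = 207.671092 − 205.9295 = 1.741592 u
E_B = 1.741592 × 931.494 = 1622.28 MeV

1620 MeV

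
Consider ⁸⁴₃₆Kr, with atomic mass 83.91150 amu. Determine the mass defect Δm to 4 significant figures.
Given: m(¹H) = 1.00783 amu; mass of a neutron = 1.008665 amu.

0.7863 amu

With 36 protons and 48 neutrons (A = 84):
Total constituent mass: 36 × 1.00783 + 48 × 1.008665 = 84.697800 amu
The mass defect is 84.697800 − 83.91150 = 0.786300 amu.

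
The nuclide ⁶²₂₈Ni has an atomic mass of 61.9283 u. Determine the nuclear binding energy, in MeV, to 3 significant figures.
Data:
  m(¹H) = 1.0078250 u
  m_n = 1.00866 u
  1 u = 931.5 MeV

Total constituent mass: 28 × 1.0078250 + 34 × 1.00866 = 62.5135400 u
Δm = 62.5135400 − 61.9283 = 0.5852400 u
E_B = 0.5852400 × 931.5 = 545.151 MeV

545 MeV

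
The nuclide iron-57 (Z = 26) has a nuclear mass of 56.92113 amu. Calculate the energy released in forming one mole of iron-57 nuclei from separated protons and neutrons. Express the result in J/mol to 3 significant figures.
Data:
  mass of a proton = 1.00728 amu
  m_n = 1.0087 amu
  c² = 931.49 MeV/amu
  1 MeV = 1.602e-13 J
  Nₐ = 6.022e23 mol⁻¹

Z = 26, so N = A − Z = 57 − 26 = 31.
Σm = 26·m_p + 31·m_n = 26.18928 + 31.2697 = 57.45898 amu
Δm = 57.45898 − 56.92113 = 0.53785 amu
Binding energy = Δm·c² = 0.53785 × 931.49 MeV/amu = 501.002 MeV
Per nucleus in joules: 501.002 MeV × 1.602e-13 J/MeV = 8.0261e-11 J
Per mole: 8.0261e-11 J × 6.022e23 mol⁻¹ = 4.8333e+13 J/mol

4.83e+13 J/mol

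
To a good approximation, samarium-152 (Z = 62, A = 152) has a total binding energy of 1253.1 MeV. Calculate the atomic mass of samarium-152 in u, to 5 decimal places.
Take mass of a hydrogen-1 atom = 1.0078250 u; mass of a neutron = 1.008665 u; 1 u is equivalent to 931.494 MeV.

Mass defect = 1253.1 MeV / (931.494 MeV/u) = 1.3452583 u
Constituent mass = 62(1.0078250) + 90(1.008665) = 153.2650000 u
Atomic mass = 153.2650000 − 1.3452583 = 151.9197417 u ≈ 151.91974 u (to 5 decimal places)

151.91974 u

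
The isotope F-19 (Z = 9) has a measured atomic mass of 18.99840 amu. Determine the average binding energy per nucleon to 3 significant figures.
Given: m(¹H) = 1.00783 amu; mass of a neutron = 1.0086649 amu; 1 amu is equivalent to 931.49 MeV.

7.78 MeV/nucleon

With 9 protons and 10 neutrons (A = 19):
Σm = 9·m(¹H) + 10·m_n = 9.07047 + 10.0866490 = 19.1571190 amu
The mass defect is 19.1571190 − 18.99840 = 0.1587190 amu.
E_B = 0.1587190 × 931.49 = 147.845 MeV
Dividing by A = 19 gives 7.781 MeV per nucleon.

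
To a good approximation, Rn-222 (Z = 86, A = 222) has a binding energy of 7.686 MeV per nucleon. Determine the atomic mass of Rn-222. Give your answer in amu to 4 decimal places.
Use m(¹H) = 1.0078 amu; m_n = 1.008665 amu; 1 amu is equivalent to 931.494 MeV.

Total binding energy = 222 × 7.686 = 1706.292 MeV
Mass defect = 1706.292 MeV / (931.494 MeV/amu) = 1.831780 amu
Constituent mass = 86(1.0078) + 136(1.008665) = 223.849240 amu
Atomic mass = 223.849240 − 1.831780 = 222.017460 amu ≈ 222.0175 amu (to 4 decimal places)

222.0175 amu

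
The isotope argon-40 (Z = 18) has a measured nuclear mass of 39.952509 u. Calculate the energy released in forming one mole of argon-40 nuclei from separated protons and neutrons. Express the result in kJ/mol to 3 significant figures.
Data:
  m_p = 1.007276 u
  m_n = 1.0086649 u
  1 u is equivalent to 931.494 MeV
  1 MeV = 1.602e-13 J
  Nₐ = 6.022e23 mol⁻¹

3.32e+10 kJ/mol

The nucleus contains 18 protons and 40 − 18 = 22 neutrons.
Total constituent mass: 18 × 1.007276 + 22 × 1.0086649 = 40.3215958 u
The mass defect is 40.3215958 − 39.952509 = 0.3690868 u.
Converting to energy: 0.3690868 u × 931.494 MeV/u = 343.802 MeV
Per nucleus in joules: 343.802 MeV × 1.602e-13 J/MeV = 5.5077e-11 J
Per mole: 5.5077e-11 J × 6.022e23 mol⁻¹ = 3.3167e+13 J/mol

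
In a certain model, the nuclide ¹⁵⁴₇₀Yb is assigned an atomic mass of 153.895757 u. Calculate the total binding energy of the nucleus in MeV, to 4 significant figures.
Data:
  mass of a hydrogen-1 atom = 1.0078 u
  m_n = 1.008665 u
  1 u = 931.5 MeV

1284 MeV

The nucleus contains 70 protons and 154 − 70 = 84 neutrons.
Σm = 70·m(¹H) + 84·m_n = 70.5460 + 84.727860 = 155.273860 u
Δm = 155.273860 − 153.895757 = 1.378103 u
Binding energy = Δm·c² = 1.378103 × 931.5 MeV/u = 1283.70 MeV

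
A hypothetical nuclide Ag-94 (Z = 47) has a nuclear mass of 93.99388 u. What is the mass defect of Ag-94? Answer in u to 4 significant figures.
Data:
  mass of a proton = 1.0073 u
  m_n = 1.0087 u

With 47 protons and 47 neutrons (A = 94):
Total constituent mass: 47 × 1.0073 + 47 × 1.0087 = 94.7520 u
Δm = 94.7520 − 93.99388 = 0.75812 u

0.7581 u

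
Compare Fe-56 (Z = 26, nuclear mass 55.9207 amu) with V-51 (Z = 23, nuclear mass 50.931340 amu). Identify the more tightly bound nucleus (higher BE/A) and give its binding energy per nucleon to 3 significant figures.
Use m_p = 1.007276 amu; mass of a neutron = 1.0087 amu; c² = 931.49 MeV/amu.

Fe-56; 8.81 MeV/nucleon

Fe-56: Σm = 26(1.007276) + 30(1.0087) = 56.450176 amu; Δm = 0.529476 amu; E_B = 493.20 MeV; E_B/A = 8.807 MeV
V-51: Σm = 23(1.007276) + 28(1.0087) = 51.410948 amu; Δm = 0.479608 amu; E_B = 446.75 MeV; E_B/A = 8.760 MeV
Fe-56 has the higher binding energy per nucleon, so it is the more tightly bound nucleus.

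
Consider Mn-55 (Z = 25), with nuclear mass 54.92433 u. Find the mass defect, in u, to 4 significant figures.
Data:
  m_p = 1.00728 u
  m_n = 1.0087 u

Z = 25, so N = A − Z = 55 − 25 = 30.
Total constituent mass: 25 × 1.00728 + 30 × 1.0087 = 55.44300 u
Mass defect Δm = 55.44300 − 54.92433 = 0.51867 u

0.5187 u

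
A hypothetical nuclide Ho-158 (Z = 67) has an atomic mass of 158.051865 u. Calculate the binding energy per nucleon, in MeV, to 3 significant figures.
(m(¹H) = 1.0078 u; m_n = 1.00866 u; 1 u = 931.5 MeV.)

Total constituent mass: 67 × 1.0078 + 91 × 1.00866 = 159.31066 u
Mass defect Δm = 159.31066 − 158.051865 = 1.258795 u
Binding energy = Δm·c² = 1.258795 × 931.5 MeV/u = 1172.57 MeV
Dividing by A = 158 gives 7.421 MeV per nucleon.

7.42 MeV/nucleon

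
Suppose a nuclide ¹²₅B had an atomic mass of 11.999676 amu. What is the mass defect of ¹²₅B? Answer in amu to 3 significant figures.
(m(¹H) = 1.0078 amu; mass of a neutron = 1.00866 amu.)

0.0999 amu

Total constituent mass: 5 × 1.0078 + 7 × 1.00866 = 12.09962 amu
Δm = 12.09962 − 11.999676 = 0.099944 amu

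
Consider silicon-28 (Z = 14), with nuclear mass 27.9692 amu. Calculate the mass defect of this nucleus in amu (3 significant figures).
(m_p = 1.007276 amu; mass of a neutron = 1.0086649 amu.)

0.254 amu

The nucleus contains 14 protons and 28 − 14 = 14 neutrons.
Σm = 14·m_p + 14·m_n = 14.101864 + 14.1213086 = 28.2231726 amu
Mass defect Δm = 28.2231726 − 27.9692 = 0.2539726 amu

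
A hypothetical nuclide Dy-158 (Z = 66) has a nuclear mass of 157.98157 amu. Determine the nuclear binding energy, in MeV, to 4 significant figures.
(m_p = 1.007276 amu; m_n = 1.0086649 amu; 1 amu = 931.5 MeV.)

1207 MeV

Total constituent mass: 66 × 1.007276 + 92 × 1.0086649 = 159.2773868 amu
The mass defect is 159.2773868 − 157.98157 = 1.2958168 amu.
Binding energy = Δm·c² = 1.2958168 × 931.5 MeV/amu = 1207.05 MeV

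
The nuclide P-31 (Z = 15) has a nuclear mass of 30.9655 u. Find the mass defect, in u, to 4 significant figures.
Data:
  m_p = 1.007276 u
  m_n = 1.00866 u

0.2822 u

Total constituent mass: 15 × 1.007276 + 16 × 1.00866 = 31.247700 u
Δm = 31.247700 − 30.9655 = 0.282200 u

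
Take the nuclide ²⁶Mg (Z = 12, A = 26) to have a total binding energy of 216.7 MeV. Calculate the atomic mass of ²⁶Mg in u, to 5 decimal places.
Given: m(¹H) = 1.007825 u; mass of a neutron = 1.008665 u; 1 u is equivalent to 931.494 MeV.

Mass defect = 216.7 MeV / (931.494 MeV/u) = 0.2326370 u
Constituent mass = 12(1.007825) + 14(1.008665) = 26.215210 u
Atomic mass = 26.215210 − 0.2326370 = 25.9825730 u ≈ 25.98257 u (to 5 decimal places)

25.98257 u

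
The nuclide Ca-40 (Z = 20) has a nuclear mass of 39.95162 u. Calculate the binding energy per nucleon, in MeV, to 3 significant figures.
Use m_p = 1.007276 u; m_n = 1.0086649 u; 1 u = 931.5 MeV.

8.55 MeV/nucleon

Z = 20, so N = A − Z = 40 − 20 = 20.
Mass of separated nucleons = 20(1.007276) + 20(1.0086649) = 20.145520 + 20.1732980 = 40.3188180 u
Mass defect Δm = 40.3188180 − 39.95162 = 0.3671980 u
Converting to energy: 0.3671980 u × 931.5 MeV/u = 342.045 MeV
BE/A = 342.045 MeV / 40 = 8.551 MeV/nucleon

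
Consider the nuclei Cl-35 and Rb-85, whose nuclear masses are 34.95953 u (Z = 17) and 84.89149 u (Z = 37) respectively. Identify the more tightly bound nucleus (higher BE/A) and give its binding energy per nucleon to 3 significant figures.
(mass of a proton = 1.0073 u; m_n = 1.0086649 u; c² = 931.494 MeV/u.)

Cl-35: Σm = 17(1.0073) + 18(1.0086649) = 35.2800682 u; Δm = 0.3205382 u; E_B = 298.58 MeV; E_B/A = 8.531 MeV
Rb-85: Σm = 37(1.0073) + 48(1.0086649) = 85.6860152 u; Δm = 0.7945252 u; E_B = 740.10 MeV; E_B/A = 8.707 MeV
Rb-85 has the higher binding energy per nucleon, so it is the more tightly bound nucleus.

Rb-85; 8.71 MeV/nucleon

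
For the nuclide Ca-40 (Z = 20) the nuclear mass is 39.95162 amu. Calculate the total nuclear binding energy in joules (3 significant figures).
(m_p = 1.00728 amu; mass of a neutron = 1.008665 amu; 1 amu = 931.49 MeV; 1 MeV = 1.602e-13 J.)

5.48e-11 J

Mass of separated nucleons = 20(1.00728) + 20(1.008665) = 20.14560 + 20.173300 = 40.318900 amu
Mass defect Δm = 40.318900 − 39.95162 = 0.367280 amu
Binding energy = Δm·c² = 0.367280 × 931.49 MeV/amu = 342.118 MeV
In joules: 342.118 MeV × 1.602e-13 J/MeV = 5.4807e-11 J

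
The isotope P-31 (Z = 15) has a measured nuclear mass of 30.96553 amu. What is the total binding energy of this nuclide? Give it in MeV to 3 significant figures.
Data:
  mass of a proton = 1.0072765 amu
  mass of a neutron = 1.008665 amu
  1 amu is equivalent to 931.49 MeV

263 MeV

With 15 protons and 16 neutrons (A = 31):
Σm = 15·m_p + 16·m_n = 15.1091475 + 16.138640 = 31.2477875 amu
Δm = 31.2477875 − 30.96553 = 0.2822575 amu
Converting to energy: 0.2822575 amu × 931.49 MeV/amu = 262.920 MeV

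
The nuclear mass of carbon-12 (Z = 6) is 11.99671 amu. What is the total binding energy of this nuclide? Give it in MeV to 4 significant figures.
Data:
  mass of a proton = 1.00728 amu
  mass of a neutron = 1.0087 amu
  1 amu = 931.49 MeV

Σm = 6·m_p + 6·m_n = 6.04368 + 6.0522 = 12.09588 amu
Mass defect Δm = 12.09588 − 11.99671 = 0.09917 amu
E_B = 0.09917 × 931.49 = 92.3759 MeV

92.38 MeV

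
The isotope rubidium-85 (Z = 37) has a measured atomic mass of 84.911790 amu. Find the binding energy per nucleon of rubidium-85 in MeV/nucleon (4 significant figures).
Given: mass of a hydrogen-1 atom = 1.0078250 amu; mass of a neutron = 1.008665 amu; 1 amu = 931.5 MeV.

Mass of separated nucleons = 37(1.0078250) + 48(1.008665) = 37.2895250 + 48.415920 = 85.7054450 amu
The mass defect is 85.7054450 − 84.911790 = 0.7936550 amu.
Binding energy = Δm·c² = 0.7936550 × 931.5 MeV/amu = 739.290 MeV
Dividing by A = 85 gives 8.698 MeV per nucleon.

8.698 MeV/nucleon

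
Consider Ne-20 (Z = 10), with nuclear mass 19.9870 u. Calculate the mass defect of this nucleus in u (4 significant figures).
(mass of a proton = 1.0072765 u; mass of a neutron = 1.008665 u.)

0.1724 u

Mass of separated nucleons = 10(1.0072765) + 10(1.008665) = 10.0727650 + 10.086650 = 20.1594150 u
Δm = 20.1594150 − 19.9870 = 0.1724150 u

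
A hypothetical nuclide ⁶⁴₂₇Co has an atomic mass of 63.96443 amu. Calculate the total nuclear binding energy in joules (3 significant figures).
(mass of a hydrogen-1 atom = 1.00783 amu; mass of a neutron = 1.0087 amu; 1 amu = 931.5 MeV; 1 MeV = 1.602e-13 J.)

Σm = 27·m(¹H) + 37·m_n = 27.21141 + 37.3219 = 64.53331 amu
Mass defect Δm = 64.53331 − 63.96443 = 0.56888 amu
Converting to energy: 0.56888 amu × 931.5 MeV/amu = 529.912 MeV
In joules: 529.912 MeV × 1.602e-13 J/MeV = 8.4892e-11 J

8.49e-11 J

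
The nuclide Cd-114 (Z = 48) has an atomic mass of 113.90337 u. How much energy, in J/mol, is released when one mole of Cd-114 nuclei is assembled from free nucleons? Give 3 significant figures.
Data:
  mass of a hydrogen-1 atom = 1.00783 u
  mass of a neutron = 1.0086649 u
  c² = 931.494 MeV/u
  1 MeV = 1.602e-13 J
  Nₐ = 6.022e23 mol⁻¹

9.38e+13 J/mol

Z = 48, so N = A − Z = 114 − 48 = 66.
Σm = 48·m(¹H) + 66·m_n = 48.37584 + 66.5718834 = 114.9477234 u
Mass defect Δm = 114.9477234 − 113.90337 = 1.0443534 u
E_B = 1.0443534 × 931.494 = 972.809 MeV
Per nucleus in joules: 972.809 MeV × 1.602e-13 J/MeV = 1.5584e-10 J
Per mole: 1.5584e-10 J × 6.022e23 mol⁻¹ = 9.3847e+13 J/mol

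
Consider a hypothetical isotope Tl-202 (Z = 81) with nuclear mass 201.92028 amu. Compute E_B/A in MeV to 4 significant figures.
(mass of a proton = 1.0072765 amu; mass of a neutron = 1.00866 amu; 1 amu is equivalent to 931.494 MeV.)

The nucleus contains 81 protons and 202 − 81 = 121 neutrons.
Σm = 81·m_p + 121·m_n = 81.5893965 + 122.04786 = 203.6372565 amu
Δm = 203.6372565 − 201.92028 = 1.7169765 amu
Binding energy = Δm·c² = 1.7169765 × 931.494 MeV/amu = 1599.35 MeV
BE/A = 1599.35 MeV / 202 = 7.918 MeV/nucleon

7.918 MeV/nucleon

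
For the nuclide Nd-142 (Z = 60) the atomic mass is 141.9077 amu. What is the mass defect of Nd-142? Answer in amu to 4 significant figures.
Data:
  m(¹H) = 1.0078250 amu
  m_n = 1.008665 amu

1.272 amu

Z = 60, so N = A − Z = 142 − 60 = 82.
Mass of separated nucleons = 60(1.0078250) + 82(1.008665) = 60.4695000 + 82.710530 = 143.1800300 amu
Mass defect Δm = 143.1800300 − 141.9077 = 1.2723300 amu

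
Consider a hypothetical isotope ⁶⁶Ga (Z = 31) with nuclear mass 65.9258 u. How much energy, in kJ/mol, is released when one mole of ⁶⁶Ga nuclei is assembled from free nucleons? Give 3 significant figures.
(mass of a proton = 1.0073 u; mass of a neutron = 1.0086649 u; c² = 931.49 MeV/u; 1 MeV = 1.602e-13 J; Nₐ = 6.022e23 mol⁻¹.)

The nucleus contains 31 protons and 66 − 31 = 35 neutrons.
Mass of separated nucleons = 31(1.0073) + 35(1.0086649) = 31.2263 + 35.3032715 = 66.5295715 u
Mass defect Δm = 66.5295715 − 65.9258 = 0.6037715 u
Converting to energy: 0.6037715 u × 931.49 MeV/u = 562.407 MeV
Per nucleus in joules: 562.407 MeV × 1.602e-13 J/MeV = 9.0098e-11 J
Per mole: 9.0098e-11 J × 6.022e23 mol⁻¹ = 5.4257e+13 J/mol

5.43e+10 kJ/mol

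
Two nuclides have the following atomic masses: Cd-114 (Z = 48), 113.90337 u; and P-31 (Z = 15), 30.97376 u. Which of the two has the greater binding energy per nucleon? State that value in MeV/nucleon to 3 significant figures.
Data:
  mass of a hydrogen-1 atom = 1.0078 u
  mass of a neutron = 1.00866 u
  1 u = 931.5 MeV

Cd-114; 8.52 MeV/nucleon

Cd-114: Σm = 48(1.0078) + 66(1.00866) = 114.94596 u; Δm = 1.04259 u; E_B = 971.17 MeV; E_B/A = 8.519 MeV
P-31: Σm = 15(1.0078) + 16(1.00866) = 31.25556 u; Δm = 0.28180 u; E_B = 262.50 MeV; E_B/A = 8.468 MeV
Cd-114 has the higher binding energy per nucleon, so it is the more tightly bound nucleus.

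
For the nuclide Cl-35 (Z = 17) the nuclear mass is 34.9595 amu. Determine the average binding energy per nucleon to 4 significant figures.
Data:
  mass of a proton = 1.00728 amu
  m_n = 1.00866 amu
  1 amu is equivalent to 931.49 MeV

Z = 17, so N = A − Z = 35 − 17 = 18.
Mass of separated nucleons = 17(1.00728) + 18(1.00866) = 17.12376 + 18.15588 = 35.27964 amu
Δm = 35.27964 − 34.9595 = 0.32014 amu
E_B = 0.32014 × 931.49 = 298.207 MeV
BE/A = 298.207 MeV / 35 = 8.520 MeV/nucleon

8.520 MeV/nucleon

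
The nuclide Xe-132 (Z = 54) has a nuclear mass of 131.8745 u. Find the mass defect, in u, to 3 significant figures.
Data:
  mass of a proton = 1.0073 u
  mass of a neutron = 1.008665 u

1.20 u

Mass of separated nucleons = 54(1.0073) + 78(1.008665) = 54.3942 + 78.675870 = 133.070070 u
Δm = 133.070070 − 131.8745 = 1.195570 u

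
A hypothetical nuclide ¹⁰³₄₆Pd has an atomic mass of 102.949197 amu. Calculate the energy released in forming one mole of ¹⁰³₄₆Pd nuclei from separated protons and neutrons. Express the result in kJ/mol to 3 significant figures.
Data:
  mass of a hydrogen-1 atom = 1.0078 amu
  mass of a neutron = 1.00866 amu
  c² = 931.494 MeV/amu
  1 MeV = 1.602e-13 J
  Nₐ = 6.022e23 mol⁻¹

Mass of separated nucleons = 46(1.0078) + 57(1.00866) = 46.3588 + 57.49362 = 103.85242 amu
Δm = 103.85242 − 102.949197 = 0.903223 amu
E_B = 0.903223 × 931.494 = 841.347 MeV
Per nucleus in joules: 841.347 MeV × 1.602e-13 J/MeV = 1.3478e-10 J
Per mole: 1.3478e-10 J × 6.022e23 mol⁻¹ = 8.1165e+13 J/mol

8.12e+10 kJ/mol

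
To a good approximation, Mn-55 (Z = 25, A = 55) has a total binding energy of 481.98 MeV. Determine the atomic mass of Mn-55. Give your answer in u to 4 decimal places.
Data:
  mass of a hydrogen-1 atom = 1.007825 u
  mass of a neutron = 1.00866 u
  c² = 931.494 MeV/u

54.9380 u

Mass defect = 481.98 MeV / (931.494 MeV/u) = 0.517427 u
Constituent mass = 25(1.007825) + 30(1.00866) = 55.455425 u
Atomic mass = 55.455425 − 0.517427 = 54.937998 u ≈ 54.9380 u (to 4 decimal places)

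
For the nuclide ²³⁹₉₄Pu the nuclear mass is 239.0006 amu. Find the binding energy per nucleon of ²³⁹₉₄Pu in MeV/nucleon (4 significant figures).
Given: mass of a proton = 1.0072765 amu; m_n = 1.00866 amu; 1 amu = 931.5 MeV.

Mass of separated nucleons = 94(1.0072765) + 145(1.00866) = 94.6839910 + 146.25570 = 240.9396910 amu
The mass defect is 240.9396910 − 239.0006 = 1.9390910 amu.
E_B = 1.9390910 × 931.5 = 1806.26 MeV
Per nucleon: 1806.26 / 239 = 7.558 MeV

7.558 MeV/nucleon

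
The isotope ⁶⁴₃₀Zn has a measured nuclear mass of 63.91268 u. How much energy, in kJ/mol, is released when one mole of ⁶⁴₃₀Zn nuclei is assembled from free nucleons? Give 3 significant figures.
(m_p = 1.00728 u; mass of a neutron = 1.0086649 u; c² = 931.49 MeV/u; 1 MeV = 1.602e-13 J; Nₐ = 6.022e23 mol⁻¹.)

5.39e+10 kJ/mol

With 30 protons and 34 neutrons (A = 64):
Total constituent mass: 30 × 1.00728 + 34 × 1.0086649 = 64.5130066 u
Mass defect Δm = 64.5130066 − 63.91268 = 0.6003266 u
E_B = 0.6003266 × 931.49 = 559.198 MeV
Per nucleus in joules: 559.198 MeV × 1.602e-13 J/MeV = 8.9584e-11 J
Per mole: 8.9584e-11 J × 6.022e23 mol⁻¹ = 5.3947e+13 J/mol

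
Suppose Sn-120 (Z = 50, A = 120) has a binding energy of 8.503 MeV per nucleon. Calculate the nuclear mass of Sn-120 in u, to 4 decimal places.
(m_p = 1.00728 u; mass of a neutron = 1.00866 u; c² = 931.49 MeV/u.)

Total binding energy = 120 × 8.503 = 1020.360 MeV
Mass defect = 1020.360 MeV / (931.49 MeV/u) = 1.095406 u
Constituent mass = 50(1.00728) + 70(1.00866) = 120.97020 u
Nuclear mass = 120.97020 − 1.095406 = 119.874794 u ≈ 119.8748 u (to 4 decimal places)

119.8748 u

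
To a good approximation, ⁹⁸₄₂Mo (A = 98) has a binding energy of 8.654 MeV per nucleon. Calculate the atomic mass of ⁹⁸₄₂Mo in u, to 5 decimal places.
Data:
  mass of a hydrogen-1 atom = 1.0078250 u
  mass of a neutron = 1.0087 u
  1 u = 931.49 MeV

97.90538 u

Total binding energy = 98 × 8.654 = 848.092 MeV
Mass defect = 848.092 MeV / (931.49 MeV/u) = 0.9104682 u
Constituent mass = 42(1.0078250) + 56(1.0087) = 98.8158500 u
Atomic mass = 98.8158500 − 0.9104682 = 97.9053818 u ≈ 97.90538 u (to 5 decimal places)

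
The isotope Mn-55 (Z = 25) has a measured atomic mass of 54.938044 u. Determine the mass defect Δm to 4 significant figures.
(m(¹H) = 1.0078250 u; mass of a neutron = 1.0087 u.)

With 25 protons and 30 neutrons (A = 55):
Mass of separated nucleons = 25(1.0078250) + 30(1.0087) = 25.1956250 + 30.2610 = 55.4566250 u
Mass defect Δm = 55.4566250 − 54.938044 = 0.5185810 u

0.5186 u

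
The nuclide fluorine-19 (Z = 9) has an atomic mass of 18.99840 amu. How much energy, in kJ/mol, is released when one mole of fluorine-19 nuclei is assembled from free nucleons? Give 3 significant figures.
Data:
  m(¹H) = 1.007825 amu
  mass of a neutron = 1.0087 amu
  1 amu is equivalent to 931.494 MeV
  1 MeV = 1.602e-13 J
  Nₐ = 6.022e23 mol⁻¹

1.43e+10 kJ/mol

Total constituent mass: 9 × 1.007825 + 10 × 1.0087 = 19.157425 amu
The mass defect is 19.157425 − 18.99840 = 0.159025 amu.
E_B = 0.159025 × 931.494 = 148.131 MeV
Per nucleus in joules: 148.131 MeV × 1.602e-13 J/MeV = 2.3731e-11 J
Per mole: 2.3731e-11 J × 6.022e23 mol⁻¹ = 1.4291e+13 J/mol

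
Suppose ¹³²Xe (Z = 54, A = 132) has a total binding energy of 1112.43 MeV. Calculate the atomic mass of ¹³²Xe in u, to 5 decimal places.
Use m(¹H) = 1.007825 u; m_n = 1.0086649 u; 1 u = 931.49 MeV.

Mass defect = 1112.43 MeV / (931.49 MeV/u) = 1.1942479 u
Constituent mass = 54(1.007825) + 78(1.0086649) = 133.0984122 u
Atomic mass = 133.0984122 − 1.1942479 = 131.9041643 u ≈ 131.90416 u (to 5 decimal places)

131.90416 u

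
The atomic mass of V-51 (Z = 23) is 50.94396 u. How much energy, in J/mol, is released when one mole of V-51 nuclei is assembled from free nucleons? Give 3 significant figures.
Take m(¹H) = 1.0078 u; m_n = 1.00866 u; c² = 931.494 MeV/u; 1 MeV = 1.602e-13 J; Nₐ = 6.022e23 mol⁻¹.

4.29e+13 J/mol

Total constituent mass: 23 × 1.0078 + 28 × 1.00866 = 51.42188 u
Δm = 51.42188 − 50.94396 = 0.47792 u
E_B = 0.47792 × 931.494 = 445.180 MeV
Per nucleus in joules: 445.180 MeV × 1.602e-13 J/MeV = 7.1318e-11 J
Per mole: 7.1318e-11 J × 6.022e23 mol⁻¹ = 4.2948e+13 J/mol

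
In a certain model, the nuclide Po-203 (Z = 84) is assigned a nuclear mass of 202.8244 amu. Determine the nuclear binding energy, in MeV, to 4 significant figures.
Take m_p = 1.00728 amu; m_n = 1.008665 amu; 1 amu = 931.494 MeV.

1694 MeV

Z = 84, so N = A − Z = 203 − 84 = 119.
Σm = 84·m_p + 119·m_n = 84.61152 + 120.031135 = 204.642655 amu
Δm = 204.642655 − 202.8244 = 1.818255 amu
Converting to energy: 1.818255 amu × 931.494 MeV/amu = 1693.69 MeV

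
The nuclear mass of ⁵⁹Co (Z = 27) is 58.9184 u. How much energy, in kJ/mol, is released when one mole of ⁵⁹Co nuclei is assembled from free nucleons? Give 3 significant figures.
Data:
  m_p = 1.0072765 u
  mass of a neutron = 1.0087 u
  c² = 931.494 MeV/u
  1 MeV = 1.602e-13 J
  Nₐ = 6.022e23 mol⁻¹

5.00e+10 kJ/mol

Z = 27, so N = A − Z = 59 − 27 = 32.
Σm = 27·m_p + 32·m_n = 27.1964655 + 32.2784 = 59.4748655 u
Δm = 59.4748655 − 58.9184 = 0.5564655 u
Converting to energy: 0.5564655 u × 931.494 MeV/u = 518.344 MeV
Per nucleus in joules: 518.344 MeV × 1.602e-13 J/MeV = 8.3039e-11 J
Per mole: 8.3039e-11 J × 6.022e23 mol⁻¹ = 5.0006e+13 J/mol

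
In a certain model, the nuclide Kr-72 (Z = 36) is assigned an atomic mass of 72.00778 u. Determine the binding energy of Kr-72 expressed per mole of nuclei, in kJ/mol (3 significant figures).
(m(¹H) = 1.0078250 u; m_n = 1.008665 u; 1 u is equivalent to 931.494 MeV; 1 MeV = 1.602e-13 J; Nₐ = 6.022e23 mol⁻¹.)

5.26e+10 kJ/mol

Mass of separated nucleons = 36(1.0078250) + 36(1.008665) = 36.2817000 + 36.311940 = 72.5936400 u
The mass defect is 72.5936400 − 72.00778 = 0.5858600 u.
Converting to energy: 0.5858600 u × 931.494 MeV/u = 545.725 MeV
Per nucleus in joules: 545.725 MeV × 1.602e-13 J/MeV = 8.7425e-11 J
Per mole: 8.7425e-11 J × 6.022e23 mol⁻¹ = 5.2647e+13 J/mol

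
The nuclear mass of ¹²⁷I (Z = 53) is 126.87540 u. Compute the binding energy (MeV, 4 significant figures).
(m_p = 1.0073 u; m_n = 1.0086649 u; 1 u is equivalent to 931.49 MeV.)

Z = 53, so N = A − Z = 127 − 53 = 74.
Total constituent mass: 53 × 1.0073 + 74 × 1.0086649 = 128.0281026 u
The mass defect is 128.0281026 − 126.87540 = 1.1527026 u.
E_B = 1.1527026 × 931.49 = 1073.73 MeV

1074 MeV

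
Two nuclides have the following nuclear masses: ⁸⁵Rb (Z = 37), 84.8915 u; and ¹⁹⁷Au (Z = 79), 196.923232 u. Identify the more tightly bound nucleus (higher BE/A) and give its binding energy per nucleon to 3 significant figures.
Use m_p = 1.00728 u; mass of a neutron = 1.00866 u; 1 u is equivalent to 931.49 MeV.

⁸⁵Rb; 8.70 MeV/nucleon

⁸⁵Rb: Σm = 37(1.00728) + 48(1.00866) = 85.68504 u; Δm = 0.79354 u; E_B = 739.17 MeV; E_B/A = 8.696 MeV
¹⁹⁷Au: Σm = 79(1.00728) + 118(1.00866) = 198.59700 u; Δm = 1.673768 u; E_B = 1559.1 MeV; E_B/A = 7.914 MeV
⁸⁵Rb has the higher binding energy per nucleon, so it is the more tightly bound nucleus.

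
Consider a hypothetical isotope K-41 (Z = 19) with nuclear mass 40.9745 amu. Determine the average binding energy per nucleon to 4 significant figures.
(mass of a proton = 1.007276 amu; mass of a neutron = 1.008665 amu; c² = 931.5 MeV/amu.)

With 19 protons and 22 neutrons (A = 41):
Total constituent mass: 19 × 1.007276 + 22 × 1.008665 = 41.328874 amu
The mass defect is 41.328874 − 40.9745 = 0.354374 amu.
Converting to energy: 0.354374 amu × 931.5 MeV/amu = 330.099 MeV
Dividing by A = 41 gives 8.051 MeV per nucleon.

8.051 MeV/nucleon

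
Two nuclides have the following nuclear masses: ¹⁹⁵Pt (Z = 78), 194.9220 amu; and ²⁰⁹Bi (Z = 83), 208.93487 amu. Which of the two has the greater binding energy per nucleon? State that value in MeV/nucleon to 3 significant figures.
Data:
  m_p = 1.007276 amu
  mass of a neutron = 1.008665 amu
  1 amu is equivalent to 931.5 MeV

¹⁹⁵Pt: Σm = 78(1.007276) + 117(1.008665) = 196.581333 amu; Δm = 1.659333 amu; E_B = 1545.7 MeV; E_B/A = 7.927 MeV
²⁰⁹Bi: Σm = 83(1.007276) + 126(1.008665) = 210.695698 amu; Δm = 1.760828 amu; E_B = 1640.2 MeV; E_B/A = 7.848 MeV
¹⁹⁵Pt has the higher binding energy per nucleon, so it is the more tightly bound nucleus.

¹⁹⁵Pt; 7.93 MeV/nucleon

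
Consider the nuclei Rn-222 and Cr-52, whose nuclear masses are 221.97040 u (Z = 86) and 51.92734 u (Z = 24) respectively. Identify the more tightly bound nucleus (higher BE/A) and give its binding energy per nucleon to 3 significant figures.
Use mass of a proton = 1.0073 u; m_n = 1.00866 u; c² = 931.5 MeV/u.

Rn-222: Σm = 86(1.0073) + 136(1.00866) = 223.80556 u; Δm = 1.83516 u; E_B = 1709.5 MeV; E_B/A = 7.700 MeV
Cr-52: Σm = 24(1.0073) + 28(1.00866) = 52.41768 u; Δm = 0.49034 u; E_B = 456.75 MeV; E_B/A = 8.784 MeV
Cr-52 has the higher binding energy per nucleon, so it is the more tightly bound nucleus.

Cr-52; 8.78 MeV/nucleon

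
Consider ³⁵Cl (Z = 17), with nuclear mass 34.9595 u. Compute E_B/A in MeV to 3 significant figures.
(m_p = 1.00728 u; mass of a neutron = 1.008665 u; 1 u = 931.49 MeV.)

Total constituent mass: 17 × 1.00728 + 18 × 1.008665 = 35.279730 u
The mass defect is 35.279730 − 34.9595 = 0.320230 u.
Binding energy = Δm·c² = 0.320230 × 931.49 MeV/u = 298.291 MeV
Dividing by A = 35 gives 8.523 MeV per nucleon.

8.52 MeV/nucleon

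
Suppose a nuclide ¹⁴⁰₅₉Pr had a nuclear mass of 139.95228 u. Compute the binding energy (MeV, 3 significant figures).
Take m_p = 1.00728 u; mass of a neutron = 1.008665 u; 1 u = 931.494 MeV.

Total constituent mass: 59 × 1.00728 + 81 × 1.008665 = 141.131385 u
The mass defect is 141.131385 − 139.95228 = 1.179105 u.
Binding energy = Δm·c² = 1.179105 × 931.494 MeV/u = 1098.33 MeV

1100 MeV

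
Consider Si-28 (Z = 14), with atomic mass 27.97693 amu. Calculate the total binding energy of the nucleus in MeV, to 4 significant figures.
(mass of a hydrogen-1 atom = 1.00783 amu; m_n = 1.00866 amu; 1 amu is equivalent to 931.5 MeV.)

With 14 protons and 14 neutrons (A = 28):
Σm = 14·m(¹H) + 14·m_n = 14.10962 + 14.12124 = 28.23086 amu
Δm = 28.23086 − 27.97693 = 0.25393 amu
Binding energy = Δm·c² = 0.25393 × 931.5 MeV/amu = 236.536 MeV

236.5 MeV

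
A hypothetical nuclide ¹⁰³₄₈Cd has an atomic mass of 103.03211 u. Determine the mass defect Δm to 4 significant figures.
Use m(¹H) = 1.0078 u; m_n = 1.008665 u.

Σm = 48·m(¹H) + 55·m_n = 48.3744 + 55.476575 = 103.850975 u
Δm = 103.850975 − 103.03211 = 0.818865 u

0.8189 u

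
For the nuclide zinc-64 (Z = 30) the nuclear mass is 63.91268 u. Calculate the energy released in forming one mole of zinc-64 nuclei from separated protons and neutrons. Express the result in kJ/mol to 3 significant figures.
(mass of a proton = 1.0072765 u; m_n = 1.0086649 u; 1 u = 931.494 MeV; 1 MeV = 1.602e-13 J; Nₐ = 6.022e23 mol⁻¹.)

Total constituent mass: 30 × 1.0072765 + 34 × 1.0086649 = 64.5129016 u
Δm = 64.5129016 − 63.91268 = 0.6002216 u
E_B = 0.6002216 × 931.494 = 559.103 MeV
Per nucleus in joules: 559.103 MeV × 1.602e-13 J/MeV = 8.9568e-11 J
Per mole: 8.9568e-11 J × 6.022e23 mol⁻¹ = 5.3938e+13 J/mol

5.39e+10 kJ/mol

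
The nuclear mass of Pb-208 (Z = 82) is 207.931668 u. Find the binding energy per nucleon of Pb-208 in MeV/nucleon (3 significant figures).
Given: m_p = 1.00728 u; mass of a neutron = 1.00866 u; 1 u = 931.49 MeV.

Z = 82, so N = A − Z = 208 − 82 = 126.
Total constituent mass: 82 × 1.00728 + 126 × 1.00866 = 209.68812 u
Mass defect Δm = 209.68812 − 207.931668 = 1.756452 u
E_B = 1.756452 × 931.49 = 1636.12 MeV
Per nucleon: 1636.12 / 208 = 7.866 MeV

7.87 MeV/nucleon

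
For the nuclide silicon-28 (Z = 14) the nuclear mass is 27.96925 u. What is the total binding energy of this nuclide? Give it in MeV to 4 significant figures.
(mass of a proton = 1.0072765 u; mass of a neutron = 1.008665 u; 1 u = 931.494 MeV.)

236.5 MeV

Z = 14, so N = A − Z = 28 − 14 = 14.
Σm = 14·m_p + 14·m_n = 14.1018710 + 14.121310 = 28.2231810 u
Mass defect Δm = 28.2231810 − 27.96925 = 0.2539310 u
Binding energy = Δm·c² = 0.2539310 × 931.494 MeV/u = 236.535 MeV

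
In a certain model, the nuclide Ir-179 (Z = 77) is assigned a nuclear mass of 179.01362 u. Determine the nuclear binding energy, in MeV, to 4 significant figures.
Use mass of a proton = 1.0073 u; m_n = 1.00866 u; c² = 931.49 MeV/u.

1334 MeV

Total constituent mass: 77 × 1.0073 + 102 × 1.00866 = 180.44542 u
The mass defect is 180.44542 − 179.01362 = 1.43180 u.
Binding energy = Δm·c² = 1.43180 × 931.49 MeV/u = 1333.71 MeV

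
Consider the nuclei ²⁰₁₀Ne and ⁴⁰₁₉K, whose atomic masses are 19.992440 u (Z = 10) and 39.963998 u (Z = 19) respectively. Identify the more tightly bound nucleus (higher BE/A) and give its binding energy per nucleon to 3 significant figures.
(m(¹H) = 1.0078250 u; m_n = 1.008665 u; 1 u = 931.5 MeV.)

⁴⁰₁₉K; 8.54 MeV/nucleon

²⁰₁₀Ne: Σm = 10(1.0078250) + 10(1.008665) = 20.1649000 u; Δm = 0.1724600 u; E_B = 160.646 MeV; E_B/A = 8.032 MeV
⁴⁰₁₉K: Σm = 19(1.0078250) + 21(1.008665) = 40.3306400 u; Δm = 0.3666420 u; E_B = 341.53 MeV; E_B/A = 8.538 MeV
⁴⁰₁₉K has the higher binding energy per nucleon, so it is the more tightly bound nucleus.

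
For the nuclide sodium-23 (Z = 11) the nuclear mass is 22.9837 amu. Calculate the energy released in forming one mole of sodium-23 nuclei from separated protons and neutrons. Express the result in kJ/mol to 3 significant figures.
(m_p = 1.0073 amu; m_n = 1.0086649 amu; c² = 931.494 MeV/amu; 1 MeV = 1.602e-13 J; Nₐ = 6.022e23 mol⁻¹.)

1.80e+10 kJ/mol

The nucleus contains 11 protons and 23 − 11 = 12 neutrons.
Total constituent mass: 11 × 1.0073 + 12 × 1.0086649 = 23.1842788 amu
Mass defect Δm = 23.1842788 − 22.9837 = 0.2005788 amu
Binding energy = Δm·c² = 0.2005788 × 931.494 MeV/amu = 186.838 MeV
Per nucleus in joules: 186.838 MeV × 1.602e-13 J/MeV = 2.9931e-11 J
Per mole: 2.9931e-11 J × 6.022e23 mol⁻¹ = 1.8024e+13 J/mol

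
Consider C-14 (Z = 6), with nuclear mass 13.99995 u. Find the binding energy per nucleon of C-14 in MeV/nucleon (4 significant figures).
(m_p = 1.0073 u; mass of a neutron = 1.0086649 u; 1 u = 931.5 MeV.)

7.530 MeV/nucleon

With 6 protons and 8 neutrons (A = 14):
Σm = 6·m_p + 8·m_n = 6.0438 + 8.0693192 = 14.1131192 u
Δm = 14.1131192 − 13.99995 = 0.1131692 u
Binding energy = Δm·c² = 0.1131692 × 931.5 MeV/u = 105.417 MeV
Dividing by A = 14 gives 7.530 MeV per nucleon.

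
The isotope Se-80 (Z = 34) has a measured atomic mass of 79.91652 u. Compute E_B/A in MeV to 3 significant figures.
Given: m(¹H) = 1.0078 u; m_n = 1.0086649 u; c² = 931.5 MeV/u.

The nucleus contains 34 protons and 80 − 34 = 46 neutrons.
Mass of separated nucleons = 34(1.0078) + 46(1.0086649) = 34.2652 + 46.3985854 = 80.6637854 u
Δm = 80.6637854 − 79.91652 = 0.7472654 u
Binding energy = Δm·c² = 0.7472654 × 931.5 MeV/u = 696.078 MeV
BE/A = 696.078 MeV / 80 = 8.701 MeV/nucleon

8.70 MeV/nucleon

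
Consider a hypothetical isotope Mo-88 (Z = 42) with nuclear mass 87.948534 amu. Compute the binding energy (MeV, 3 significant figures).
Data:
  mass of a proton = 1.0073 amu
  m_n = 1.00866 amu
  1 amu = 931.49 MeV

With 42 protons and 46 neutrons (A = 88):
Mass of separated nucleons = 42(1.0073) + 46(1.00866) = 42.3066 + 46.39836 = 88.70496 amu
Δm = 88.70496 − 87.948534 = 0.756426 amu
Binding energy = Δm·c² = 0.756426 × 931.49 MeV/amu = 704.603 MeV

705 MeV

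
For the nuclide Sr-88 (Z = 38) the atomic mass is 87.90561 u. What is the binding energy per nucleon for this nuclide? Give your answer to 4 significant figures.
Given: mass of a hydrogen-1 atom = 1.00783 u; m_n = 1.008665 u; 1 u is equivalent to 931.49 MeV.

The nucleus contains 38 protons and 88 − 38 = 50 neutrons.
Mass of separated nucleons = 38(1.00783) + 50(1.008665) = 38.29754 + 50.433250 = 88.730790 u
Mass defect Δm = 88.730790 − 87.90561 = 0.825180 u
Converting to energy: 0.825180 u × 931.49 MeV/u = 768.647 MeV
Dividing by A = 88 gives 8.735 MeV per nucleon.

8.735 MeV/nucleon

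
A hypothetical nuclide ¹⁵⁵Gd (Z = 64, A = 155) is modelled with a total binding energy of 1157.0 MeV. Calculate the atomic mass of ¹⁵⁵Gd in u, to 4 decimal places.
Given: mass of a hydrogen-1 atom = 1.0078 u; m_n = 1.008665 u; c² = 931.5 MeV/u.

155.0456 u

Mass defect = 1157.0 MeV / (931.5 MeV/u) = 1.242083 u
Constituent mass = 64(1.0078) + 91(1.008665) = 156.287715 u
Atomic mass = 156.287715 − 1.242083 = 155.045632 u ≈ 155.0456 u (to 4 decimal places)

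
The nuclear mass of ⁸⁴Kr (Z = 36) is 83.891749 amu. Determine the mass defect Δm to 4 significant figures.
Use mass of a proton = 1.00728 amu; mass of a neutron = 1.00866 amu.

0.7860 amu

Σm = 36·m_p + 48·m_n = 36.26208 + 48.41568 = 84.67776 amu
Mass defect Δm = 84.67776 − 83.891749 = 0.786011 amu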